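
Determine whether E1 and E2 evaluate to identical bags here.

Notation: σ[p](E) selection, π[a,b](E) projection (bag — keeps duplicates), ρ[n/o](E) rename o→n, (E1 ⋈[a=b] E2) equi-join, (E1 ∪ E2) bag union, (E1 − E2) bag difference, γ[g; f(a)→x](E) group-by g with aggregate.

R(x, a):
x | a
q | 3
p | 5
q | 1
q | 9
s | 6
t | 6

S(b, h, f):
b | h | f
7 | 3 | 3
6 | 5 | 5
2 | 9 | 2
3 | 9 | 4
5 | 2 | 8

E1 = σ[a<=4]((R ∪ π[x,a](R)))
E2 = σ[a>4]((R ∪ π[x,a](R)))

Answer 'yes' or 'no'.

E1 stepwise |·|:
  R → 6
  R → 6
  π[x,a](R) → 6
  (R ∪ π[x,a](R)) → 12
  σ[a<=4]((R ∪ π[x,a](R))) → 4
E2 stepwise |·|:
  R → 6
  R → 6
  π[x,a](R) → 6
  (R ∪ π[x,a](R)) → 12
  σ[a>4]((R ∪ π[x,a](R))) → 8

E1 result:
x | a
q | 1
q | 1
q | 3
q | 3
E2 result:
x | a
p | 5
p | 5
q | 9
q | 9
s | 6
s | 6
t | 6
t | 6
Witness: ('p', 5) appears 0× in E1 but 2× in E2.

no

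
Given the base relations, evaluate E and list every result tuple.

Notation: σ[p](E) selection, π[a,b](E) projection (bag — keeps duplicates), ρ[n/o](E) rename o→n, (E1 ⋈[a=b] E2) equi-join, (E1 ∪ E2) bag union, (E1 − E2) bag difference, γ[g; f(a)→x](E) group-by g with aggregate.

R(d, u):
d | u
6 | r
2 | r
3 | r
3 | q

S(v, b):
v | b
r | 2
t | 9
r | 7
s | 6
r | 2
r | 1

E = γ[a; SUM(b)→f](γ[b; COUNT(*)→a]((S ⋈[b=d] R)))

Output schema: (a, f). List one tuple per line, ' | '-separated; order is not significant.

Per-node cardinality:
  S → 6
  R → 4
  (S ⋈[b=d] R) → 3
  γ[b; COUNT(*)→a]((S ⋈[b=d] R)) → 2
  γ[a; SUM(b)→f](γ[b; COUNT(*)→a]((S ⋈[b=d] R))) → 2

== RESULT ==
a | f
1 | 6
2 | 2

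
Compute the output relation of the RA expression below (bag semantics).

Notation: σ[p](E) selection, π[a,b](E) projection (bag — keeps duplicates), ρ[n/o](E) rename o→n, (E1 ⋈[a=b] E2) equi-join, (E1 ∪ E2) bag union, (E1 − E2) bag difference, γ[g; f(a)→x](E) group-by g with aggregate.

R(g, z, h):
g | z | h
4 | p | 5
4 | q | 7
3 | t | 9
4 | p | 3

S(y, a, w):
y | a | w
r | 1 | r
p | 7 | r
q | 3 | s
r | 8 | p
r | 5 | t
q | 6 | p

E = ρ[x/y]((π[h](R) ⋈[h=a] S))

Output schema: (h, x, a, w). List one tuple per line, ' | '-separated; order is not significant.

Subexpression sizes:
  R → 4
  π[h](R) → 4
  S → 6
  (π[h](R) ⋈[h=a] S) → 3
  ρ[x/y]((π[h](R) ⋈[h=a] S)) → 3

== RESULT ==
h | x | a | w
3 | q | 3 | s
5 | r | 5 | t
7 | p | 7 | r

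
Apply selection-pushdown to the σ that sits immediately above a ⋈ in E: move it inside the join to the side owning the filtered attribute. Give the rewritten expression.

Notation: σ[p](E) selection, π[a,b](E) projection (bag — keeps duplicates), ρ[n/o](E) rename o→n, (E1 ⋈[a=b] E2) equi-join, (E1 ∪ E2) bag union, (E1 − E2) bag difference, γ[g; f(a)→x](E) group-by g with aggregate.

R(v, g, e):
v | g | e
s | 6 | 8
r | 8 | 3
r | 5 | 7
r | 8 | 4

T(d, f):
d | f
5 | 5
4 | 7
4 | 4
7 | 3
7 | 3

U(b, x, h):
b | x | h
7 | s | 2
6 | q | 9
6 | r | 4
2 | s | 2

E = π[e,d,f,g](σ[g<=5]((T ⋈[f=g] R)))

σ filters on g, owned by the right side.
E' = π[e,d,f,g]((T ⋈[f=g] σ[g<=5](R)))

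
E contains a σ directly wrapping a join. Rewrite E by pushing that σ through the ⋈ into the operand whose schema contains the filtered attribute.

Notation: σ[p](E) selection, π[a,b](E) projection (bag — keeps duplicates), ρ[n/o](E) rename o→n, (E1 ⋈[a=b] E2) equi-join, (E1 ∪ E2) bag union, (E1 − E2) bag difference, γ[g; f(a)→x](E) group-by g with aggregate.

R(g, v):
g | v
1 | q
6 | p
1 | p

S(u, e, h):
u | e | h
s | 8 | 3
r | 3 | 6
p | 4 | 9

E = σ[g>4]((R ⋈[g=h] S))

σ filters on g, owned by the left side.
E' = (σ[g>4](R) ⋈[g=h] S)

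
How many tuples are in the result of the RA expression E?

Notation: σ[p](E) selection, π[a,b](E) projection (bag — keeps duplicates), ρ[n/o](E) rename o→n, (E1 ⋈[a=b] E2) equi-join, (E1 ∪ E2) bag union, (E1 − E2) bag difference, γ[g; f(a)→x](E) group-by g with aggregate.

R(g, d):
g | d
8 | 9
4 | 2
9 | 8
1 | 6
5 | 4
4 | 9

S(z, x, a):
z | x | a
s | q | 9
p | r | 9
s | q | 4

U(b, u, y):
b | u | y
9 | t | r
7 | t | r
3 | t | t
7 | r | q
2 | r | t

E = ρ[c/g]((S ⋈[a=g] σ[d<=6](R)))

Stepwise |·|:
  S → 3
  R → 6
  σ[d<=6](R) → 3
  (S ⋈[a=g] σ[d<=6](R)) → 1
  ρ[c/g]((S ⋈[a=g] σ[d<=6](R))) → 1

|E| = 1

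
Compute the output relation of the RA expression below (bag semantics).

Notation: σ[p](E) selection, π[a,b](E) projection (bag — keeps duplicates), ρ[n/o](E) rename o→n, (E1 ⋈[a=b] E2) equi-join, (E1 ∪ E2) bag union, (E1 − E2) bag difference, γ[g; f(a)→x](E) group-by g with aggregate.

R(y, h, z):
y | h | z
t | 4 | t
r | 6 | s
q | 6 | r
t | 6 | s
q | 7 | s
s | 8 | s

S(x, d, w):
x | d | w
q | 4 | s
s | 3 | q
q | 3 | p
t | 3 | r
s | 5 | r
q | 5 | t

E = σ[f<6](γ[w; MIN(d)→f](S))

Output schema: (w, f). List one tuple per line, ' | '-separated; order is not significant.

Stepwise |·|:
  S → 6
  γ[w; MIN(d)→f](S) → 5
  σ[f<6](γ[w; MIN(d)→f](S)) → 5

== RESULT ==
w | f
p | 3
q | 3
r | 3
s | 4
t | 5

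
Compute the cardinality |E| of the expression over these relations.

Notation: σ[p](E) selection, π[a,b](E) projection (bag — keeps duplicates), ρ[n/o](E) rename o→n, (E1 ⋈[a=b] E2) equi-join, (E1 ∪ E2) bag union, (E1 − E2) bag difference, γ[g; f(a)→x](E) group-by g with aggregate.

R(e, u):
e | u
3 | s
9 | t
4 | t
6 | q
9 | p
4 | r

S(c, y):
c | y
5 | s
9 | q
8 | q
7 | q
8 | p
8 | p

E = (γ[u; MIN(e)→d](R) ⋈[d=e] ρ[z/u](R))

Subexpression sizes:
  R → 6
  γ[u; MIN(e)→d](R) → 5
  R → 6
  ρ[z/u](R) → 6
  (γ[u; MIN(e)→d](R) ⋈[d=e] ρ[z/u](R)) → 8

|E| = 8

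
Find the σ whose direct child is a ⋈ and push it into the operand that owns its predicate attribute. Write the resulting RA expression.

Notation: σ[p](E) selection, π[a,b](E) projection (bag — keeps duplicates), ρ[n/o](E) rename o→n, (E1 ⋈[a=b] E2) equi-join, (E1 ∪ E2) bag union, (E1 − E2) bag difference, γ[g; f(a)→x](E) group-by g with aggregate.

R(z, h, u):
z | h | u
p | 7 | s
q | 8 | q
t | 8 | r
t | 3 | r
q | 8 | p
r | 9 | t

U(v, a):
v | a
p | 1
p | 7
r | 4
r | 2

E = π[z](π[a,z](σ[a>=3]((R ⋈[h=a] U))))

σ filters on a, owned by the right side.
E' = π[z](π[a,z]((R ⋈[h=a] σ[a>=3](U))))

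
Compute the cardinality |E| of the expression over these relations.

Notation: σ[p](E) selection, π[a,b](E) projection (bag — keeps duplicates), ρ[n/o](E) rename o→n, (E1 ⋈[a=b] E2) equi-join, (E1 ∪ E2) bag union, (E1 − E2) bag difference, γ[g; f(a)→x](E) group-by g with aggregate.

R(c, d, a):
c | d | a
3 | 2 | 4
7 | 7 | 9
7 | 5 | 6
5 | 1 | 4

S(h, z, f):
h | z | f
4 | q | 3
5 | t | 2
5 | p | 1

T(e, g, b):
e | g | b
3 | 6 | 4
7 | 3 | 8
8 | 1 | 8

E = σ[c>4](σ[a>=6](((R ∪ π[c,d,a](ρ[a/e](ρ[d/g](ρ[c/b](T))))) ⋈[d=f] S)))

Per-node cardinality:
  R → 4
  T → 3
  ρ[c/b](T) → 3
  ρ[d/g](ρ[c/b](T)) → 3
  ρ[a/e](ρ[d/g](ρ[c/b](T))) → 3
  π[c,d,a](ρ[a/e](ρ[d/g](ρ[c/b](T)))) → 3
  (R ∪ π[c,d,a](ρ[a/e](ρ[d/g](ρ[c/b](T))))) → 7
  S → 3
  ((R ∪ π[c,d,a](ρ[a/e](ρ[d/g](ρ[c/b](T))))) ⋈[d=f] S) → 4
  σ[a>=6](((R ∪ π[c,d,a](ρ[a/e](ρ[d/g](ρ[c/b](T))))) ⋈[d=f] S)) → 2
  σ[c>4](σ[a>=6](((R ∪ π[c,d,a](ρ[a/e](ρ[d/g](ρ[c/b](T))))) ⋈[d=f] S))) → 2

|E| = 2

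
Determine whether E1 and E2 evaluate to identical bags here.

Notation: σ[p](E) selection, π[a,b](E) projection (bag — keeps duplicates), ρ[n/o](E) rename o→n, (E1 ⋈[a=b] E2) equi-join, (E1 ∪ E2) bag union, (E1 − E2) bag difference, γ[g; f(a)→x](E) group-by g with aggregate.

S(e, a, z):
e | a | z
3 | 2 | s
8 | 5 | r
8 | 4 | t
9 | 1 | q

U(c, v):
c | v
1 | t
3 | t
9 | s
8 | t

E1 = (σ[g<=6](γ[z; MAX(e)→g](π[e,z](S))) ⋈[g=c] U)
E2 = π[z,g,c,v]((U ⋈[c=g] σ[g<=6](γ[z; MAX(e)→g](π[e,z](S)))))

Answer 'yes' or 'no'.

E1 row counts bottom-up:
  S → 4
  π[e,z](S) → 4
  γ[z; MAX(e)→g](π[e,z](S)) → 4
  σ[g<=6](γ[z; MAX(e)→g](π[e,z](S))) → 1
  U → 4
  (σ[g<=6](γ[z; MAX(e)→g](π[e,z](S))) ⋈[g=c] U) → 1
E2 row counts bottom-up:
  U → 4
  S → 4
  π[e,z](S) → 4
  γ[z; MAX(e)→g](π[e,z](S)) → 4
  σ[g<=6](γ[z; MAX(e)→g](π[e,z](S))) → 1
  (U ⋈[c=g] σ[g<=6](γ[z; MAX(e)→g](π[e,z](S)))) → 1
  π[z,g,c,v]((U ⋈[c=g] σ[g<=6](γ[z; MAX(e)→g](π[e,z](S))))) → 1

E1 and E2 produce the same multiset:
z | g | c | v
s | 3 | 3 | t

yes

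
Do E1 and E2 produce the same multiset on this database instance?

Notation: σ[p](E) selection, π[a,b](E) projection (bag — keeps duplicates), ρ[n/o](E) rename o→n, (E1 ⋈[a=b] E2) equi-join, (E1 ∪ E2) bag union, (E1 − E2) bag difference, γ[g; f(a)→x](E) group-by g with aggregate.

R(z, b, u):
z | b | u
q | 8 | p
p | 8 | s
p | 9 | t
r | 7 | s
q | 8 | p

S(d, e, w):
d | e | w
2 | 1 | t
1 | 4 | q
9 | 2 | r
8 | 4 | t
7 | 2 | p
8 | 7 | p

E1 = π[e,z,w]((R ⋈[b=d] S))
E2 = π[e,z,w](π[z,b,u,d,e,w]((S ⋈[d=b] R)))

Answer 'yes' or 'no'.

E1 row counts bottom-up:
  R → 5
  S → 6
  (R ⋈[b=d] S) → 8
  π[e,z,w]((R ⋈[b=d] S)) → 8
E2 row counts bottom-up:
  S → 6
  R → 5
  (S ⋈[d=b] R) → 8
  π[z,b,u,d,e,w]((S ⋈[d=b] R)) → 8
  π[e,z,w](π[z,b,u,d,e,w]((S ⋈[d=b] R))) → 8

E1 and E2 produce the same multiset:
e | z | w
2 | p | r
2 | r | p
4 | p | t
4 | q | t
4 | q | t
7 | p | p
7 | q | p
7 | q | p

yes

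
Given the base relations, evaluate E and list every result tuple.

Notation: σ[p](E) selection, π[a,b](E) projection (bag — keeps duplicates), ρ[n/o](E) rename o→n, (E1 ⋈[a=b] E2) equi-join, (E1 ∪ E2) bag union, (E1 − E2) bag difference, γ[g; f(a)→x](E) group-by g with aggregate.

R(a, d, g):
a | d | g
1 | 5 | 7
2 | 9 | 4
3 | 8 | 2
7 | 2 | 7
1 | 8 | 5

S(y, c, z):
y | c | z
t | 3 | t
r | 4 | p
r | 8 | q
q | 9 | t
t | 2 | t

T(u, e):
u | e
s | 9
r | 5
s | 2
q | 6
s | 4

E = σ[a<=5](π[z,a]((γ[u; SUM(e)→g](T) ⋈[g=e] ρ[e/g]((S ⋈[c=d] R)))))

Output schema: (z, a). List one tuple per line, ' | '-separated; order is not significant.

Subexpression sizes:
  T → 5
  γ[u; SUM(e)→g](T) → 3
  S → 5
  R → 5
  (S ⋈[c=d] R) → 4
  ρ[e/g]((S ⋈[c=d] R)) → 4
  (γ[u; SUM(e)→g](T) ⋈[g=e] ρ[e/g]((S ⋈[c=d] R))) → 1
  π[z,a]((γ[u; SUM(e)→g](T) ⋈[g=e] ρ[e/g]((S ⋈[c=d] R)))) → 1
  σ[a<=5](π[z,a]((γ[u; SUM(e)→g](T) ⋈[g=e] ρ[e/g]((S ⋈[c=d] R))))) → 1

== RESULT ==
z | a
q | 1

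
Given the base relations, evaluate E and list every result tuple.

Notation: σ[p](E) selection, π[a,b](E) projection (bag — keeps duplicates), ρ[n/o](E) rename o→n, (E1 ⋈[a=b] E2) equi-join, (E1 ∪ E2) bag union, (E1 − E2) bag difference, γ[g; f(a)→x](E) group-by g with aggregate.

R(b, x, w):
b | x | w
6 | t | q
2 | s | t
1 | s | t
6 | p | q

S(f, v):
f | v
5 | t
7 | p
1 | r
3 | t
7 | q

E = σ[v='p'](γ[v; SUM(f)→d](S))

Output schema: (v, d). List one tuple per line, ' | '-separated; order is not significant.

Row counts bottom-up:
  S → 5
  γ[v; SUM(f)→d](S) → 4
  σ[v='p'](γ[v; SUM(f)→d](S)) → 1

== RESULT ==
v | d
p | 7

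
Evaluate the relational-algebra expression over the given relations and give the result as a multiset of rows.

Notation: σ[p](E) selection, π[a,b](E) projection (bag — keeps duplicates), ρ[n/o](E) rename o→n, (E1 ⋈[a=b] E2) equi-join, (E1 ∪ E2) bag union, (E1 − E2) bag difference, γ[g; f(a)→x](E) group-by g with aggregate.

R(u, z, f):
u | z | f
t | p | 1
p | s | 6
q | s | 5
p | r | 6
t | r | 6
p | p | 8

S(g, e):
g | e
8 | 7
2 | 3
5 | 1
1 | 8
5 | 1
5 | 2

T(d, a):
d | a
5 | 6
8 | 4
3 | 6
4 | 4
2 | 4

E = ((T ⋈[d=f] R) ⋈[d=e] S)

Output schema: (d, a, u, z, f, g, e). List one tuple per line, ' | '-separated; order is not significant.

Row counts bottom-up:
  T → 5
  R → 6
  (T ⋈[d=f] R) → 2
  S → 6
  ((T ⋈[d=f] R) ⋈[d=e] S) → 1

== RESULT ==
d | a | u | z | f | g | e
8 | 4 | p | p | 8 | 1 | 8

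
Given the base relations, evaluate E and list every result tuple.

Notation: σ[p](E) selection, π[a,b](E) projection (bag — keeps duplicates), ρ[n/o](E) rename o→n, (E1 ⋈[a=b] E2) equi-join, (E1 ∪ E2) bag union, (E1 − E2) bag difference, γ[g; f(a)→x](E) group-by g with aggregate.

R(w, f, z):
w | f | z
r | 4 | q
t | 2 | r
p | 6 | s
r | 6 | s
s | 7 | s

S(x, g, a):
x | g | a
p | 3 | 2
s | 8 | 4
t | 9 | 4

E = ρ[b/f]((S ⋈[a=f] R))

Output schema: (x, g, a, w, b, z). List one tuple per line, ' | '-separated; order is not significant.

Subexpression sizes:
  S → 3
  R → 5
  (S ⋈[a=f] R) → 3
  ρ[b/f]((S ⋈[a=f] R)) → 3

== RESULT ==
x | g | a | w | b | z
p | 3 | 2 | t | 2 | r
s | 8 | 4 | r | 4 | q
t | 9 | 4 | r | 4 | q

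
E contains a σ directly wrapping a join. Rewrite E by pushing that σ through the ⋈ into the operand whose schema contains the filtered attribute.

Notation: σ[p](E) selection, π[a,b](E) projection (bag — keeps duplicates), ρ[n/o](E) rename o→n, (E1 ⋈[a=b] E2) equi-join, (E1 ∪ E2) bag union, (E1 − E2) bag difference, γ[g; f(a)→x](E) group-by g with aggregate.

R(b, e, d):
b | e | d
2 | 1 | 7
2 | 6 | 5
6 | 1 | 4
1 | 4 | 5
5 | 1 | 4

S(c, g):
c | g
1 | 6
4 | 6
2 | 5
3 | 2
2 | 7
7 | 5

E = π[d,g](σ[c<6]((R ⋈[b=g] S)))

σ filters on c, owned by the right side.
E' = π[d,g]((R ⋈[b=g] σ[c<6](S)))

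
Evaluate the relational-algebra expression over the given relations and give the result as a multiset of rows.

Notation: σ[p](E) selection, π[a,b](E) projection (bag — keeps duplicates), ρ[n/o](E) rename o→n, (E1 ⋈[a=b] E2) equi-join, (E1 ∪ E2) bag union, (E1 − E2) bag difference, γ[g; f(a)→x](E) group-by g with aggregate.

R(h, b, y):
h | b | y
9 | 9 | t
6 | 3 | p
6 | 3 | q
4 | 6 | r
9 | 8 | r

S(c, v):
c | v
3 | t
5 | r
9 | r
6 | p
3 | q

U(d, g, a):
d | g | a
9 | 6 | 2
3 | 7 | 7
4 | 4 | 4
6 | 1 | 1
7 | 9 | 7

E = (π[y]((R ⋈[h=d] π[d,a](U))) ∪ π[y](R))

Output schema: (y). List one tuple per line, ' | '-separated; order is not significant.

Row counts bottom-up:
  R → 5
  U → 5
  π[d,a](U) → 5
  (R ⋈[h=d] π[d,a](U)) → 5
  π[y]((R ⋈[h=d] π[d,a](U))) → 5
  R → 5
  π[y](R) → 5
  (π[y]((R ⋈[h=d] π[d,a](U))) ∪ π[y](R)) → 10

== RESULT ==
y
p
p
q
q
r
r
r
r
t
t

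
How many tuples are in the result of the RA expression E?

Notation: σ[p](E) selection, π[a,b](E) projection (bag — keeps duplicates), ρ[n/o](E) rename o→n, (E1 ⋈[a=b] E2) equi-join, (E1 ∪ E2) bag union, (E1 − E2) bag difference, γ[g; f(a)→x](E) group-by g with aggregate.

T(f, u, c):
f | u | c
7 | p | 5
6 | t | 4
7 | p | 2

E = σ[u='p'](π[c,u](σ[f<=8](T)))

Per-node cardinality:
  T → 3
  σ[f<=8](T) → 3
  π[c,u](σ[f<=8](T)) → 3
  σ[u='p'](π[c,u](σ[f<=8](T))) → 2

|E| = 2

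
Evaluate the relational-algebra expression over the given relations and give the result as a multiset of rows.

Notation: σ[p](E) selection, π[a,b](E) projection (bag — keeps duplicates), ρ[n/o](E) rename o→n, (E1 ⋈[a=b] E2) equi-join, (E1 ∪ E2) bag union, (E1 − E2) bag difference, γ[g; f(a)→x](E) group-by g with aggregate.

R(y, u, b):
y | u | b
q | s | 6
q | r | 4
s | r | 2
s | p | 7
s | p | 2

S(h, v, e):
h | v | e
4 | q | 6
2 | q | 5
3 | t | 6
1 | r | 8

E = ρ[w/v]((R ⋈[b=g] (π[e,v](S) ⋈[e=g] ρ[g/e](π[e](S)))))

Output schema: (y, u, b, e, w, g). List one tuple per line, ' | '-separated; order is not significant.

Per-node cardinality:
  R → 5
  S → 4
  π[e,v](S) → 4
  S → 4
  π[e](S) → 4
  ρ[g/e](π[e](S)) → 4
  (π[e,v](S) ⋈[e=g] ρ[g/e](π[e](S))) → 6
  (R ⋈[b=g] (π[e,v](S) ⋈[e=g] ρ[g/e](π[e](S)))) → 4
  ρ[w/v]((R ⋈[b=g] (π[e,v](S) ⋈[e=g] ρ[g/e](π[e](S))))) → 4

== RESULT ==
y | u | b | e | w | g
q | s | 6 | 6 | q | 6
q | s | 6 | 6 | q | 6
q | s | 6 | 6 | t | 6
q | s | 6 | 6 | t | 6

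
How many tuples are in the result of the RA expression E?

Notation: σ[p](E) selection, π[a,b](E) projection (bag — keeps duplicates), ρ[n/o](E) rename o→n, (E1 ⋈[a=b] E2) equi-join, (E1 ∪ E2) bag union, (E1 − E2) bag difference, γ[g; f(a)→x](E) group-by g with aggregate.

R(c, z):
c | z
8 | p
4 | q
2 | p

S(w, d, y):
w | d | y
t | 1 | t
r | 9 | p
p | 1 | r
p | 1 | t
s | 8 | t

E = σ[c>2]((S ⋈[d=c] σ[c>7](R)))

Row counts bottom-up:
  S → 5
  R → 3
  σ[c>7](R) → 1
  (S ⋈[d=c] σ[c>7](R)) → 1
  σ[c>2]((S ⋈[d=c] σ[c>7](R))) → 1

|E| = 1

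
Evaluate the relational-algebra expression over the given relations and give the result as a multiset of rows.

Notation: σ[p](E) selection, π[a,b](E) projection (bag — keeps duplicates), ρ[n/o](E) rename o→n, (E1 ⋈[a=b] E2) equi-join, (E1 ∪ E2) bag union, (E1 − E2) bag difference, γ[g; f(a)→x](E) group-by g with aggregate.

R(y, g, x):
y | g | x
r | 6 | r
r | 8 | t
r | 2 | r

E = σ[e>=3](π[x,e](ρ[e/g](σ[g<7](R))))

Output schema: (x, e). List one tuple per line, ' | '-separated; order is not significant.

Row counts bottom-up:
  R → 3
  σ[g<7](R) → 2
  ρ[e/g](σ[g<7](R)) → 2
  π[x,e](ρ[e/g](σ[g<7](R))) → 2
  σ[e>=3](π[x,e](ρ[e/g](σ[g<7](R)))) → 1

== RESULT ==
x | e
r | 6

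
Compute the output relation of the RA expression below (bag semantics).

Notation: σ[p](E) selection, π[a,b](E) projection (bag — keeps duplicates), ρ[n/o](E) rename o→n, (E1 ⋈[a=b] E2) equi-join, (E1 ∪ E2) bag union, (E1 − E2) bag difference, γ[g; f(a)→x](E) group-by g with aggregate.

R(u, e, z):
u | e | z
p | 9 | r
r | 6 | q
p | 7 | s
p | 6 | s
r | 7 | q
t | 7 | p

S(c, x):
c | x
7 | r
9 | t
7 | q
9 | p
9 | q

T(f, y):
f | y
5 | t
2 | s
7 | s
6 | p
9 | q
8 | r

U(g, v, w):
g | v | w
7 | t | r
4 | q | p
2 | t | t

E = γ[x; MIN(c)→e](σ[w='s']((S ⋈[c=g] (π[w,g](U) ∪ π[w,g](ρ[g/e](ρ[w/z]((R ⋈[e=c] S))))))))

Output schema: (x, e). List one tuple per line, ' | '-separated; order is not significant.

Row counts bottom-up:
  S → 5
  U → 3
  π[w,g](U) → 3
  R → 6
  S → 5
  (R ⋈[e=c] S) → 9
  ρ[w/z]((R ⋈[e=c] S)) → 9
  ρ[g/e](ρ[w/z]((R ⋈[e=c] S))) → 9
  π[w,g](ρ[g/e](ρ[w/z]((R ⋈[e=c] S)))) → 9
  (π[w,g](U) ∪ π[w,g](ρ[g/e](ρ[w/z]((R ⋈[e=c] S))))) → 12
  (S ⋈[c=g] (π[w,g](U) ∪ π[w,g](ρ[g/e](ρ[w/z]((R ⋈[e=c] S)))))) → 23
  σ[w='s']((S ⋈[c=g] (π[w,g](U) ∪ π[w,g](ρ[g/e](ρ[w/z]((R ⋈[e=c] S))))))) → 4
  γ[x; MIN(c)→e](σ[w='s']((S ⋈[c=g] (π[w,g](U) ∪ π[w,g](ρ[g/e](ρ[w/z]((R ⋈[e=c] S)))))))) → 2

== RESULT ==
x | e
q | 7
r | 7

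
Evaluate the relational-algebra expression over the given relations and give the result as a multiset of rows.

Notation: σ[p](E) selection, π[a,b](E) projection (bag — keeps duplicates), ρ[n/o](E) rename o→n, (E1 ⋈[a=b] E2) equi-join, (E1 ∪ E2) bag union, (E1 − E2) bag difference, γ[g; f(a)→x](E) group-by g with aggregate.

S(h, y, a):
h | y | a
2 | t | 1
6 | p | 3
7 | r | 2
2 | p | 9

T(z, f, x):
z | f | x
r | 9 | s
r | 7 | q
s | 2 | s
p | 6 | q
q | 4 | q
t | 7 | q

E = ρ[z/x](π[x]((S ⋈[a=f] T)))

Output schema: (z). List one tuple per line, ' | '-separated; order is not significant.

Stepwise |·|:
  S → 4
  T → 6
  (S ⋈[a=f] T) → 2
  π[x]((S ⋈[a=f] T)) → 2
  ρ[z/x](π[x]((S ⋈[a=f] T))) → 2

== RESULT ==
z
s
s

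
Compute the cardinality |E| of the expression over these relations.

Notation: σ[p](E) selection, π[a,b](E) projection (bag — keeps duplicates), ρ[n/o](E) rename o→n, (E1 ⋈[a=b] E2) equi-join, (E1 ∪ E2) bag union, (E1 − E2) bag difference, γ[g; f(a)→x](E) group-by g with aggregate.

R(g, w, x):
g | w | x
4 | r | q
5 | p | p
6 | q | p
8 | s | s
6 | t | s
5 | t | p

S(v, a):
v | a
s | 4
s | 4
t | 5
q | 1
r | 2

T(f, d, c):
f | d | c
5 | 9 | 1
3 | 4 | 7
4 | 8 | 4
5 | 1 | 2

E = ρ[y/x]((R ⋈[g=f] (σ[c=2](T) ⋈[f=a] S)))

Stepwise |·|:
  R → 6
  T → 4
  σ[c=2](T) → 1
  S → 5
  (σ[c=2](T) ⋈[f=a] S) → 1
  (R ⋈[g=f] (σ[c=2](T) ⋈[f=a] S)) → 2
  ρ[y/x]((R ⋈[g=f] (σ[c=2](T) ⋈[f=a] S))) → 2

|E| = 2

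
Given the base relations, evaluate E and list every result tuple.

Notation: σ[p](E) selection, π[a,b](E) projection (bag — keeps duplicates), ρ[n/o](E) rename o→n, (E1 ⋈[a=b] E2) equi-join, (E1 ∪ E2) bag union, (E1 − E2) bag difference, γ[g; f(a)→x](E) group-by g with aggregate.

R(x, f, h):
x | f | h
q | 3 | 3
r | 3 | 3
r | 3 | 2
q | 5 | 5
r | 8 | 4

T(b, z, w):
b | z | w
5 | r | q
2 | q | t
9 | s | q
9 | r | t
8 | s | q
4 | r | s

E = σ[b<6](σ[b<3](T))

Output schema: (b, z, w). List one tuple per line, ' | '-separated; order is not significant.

Stepwise |·|:
  T → 6
  σ[b<3](T) → 1
  σ[b<6](σ[b<3](T)) → 1

== RESULT ==
b | z | w
2 | q | t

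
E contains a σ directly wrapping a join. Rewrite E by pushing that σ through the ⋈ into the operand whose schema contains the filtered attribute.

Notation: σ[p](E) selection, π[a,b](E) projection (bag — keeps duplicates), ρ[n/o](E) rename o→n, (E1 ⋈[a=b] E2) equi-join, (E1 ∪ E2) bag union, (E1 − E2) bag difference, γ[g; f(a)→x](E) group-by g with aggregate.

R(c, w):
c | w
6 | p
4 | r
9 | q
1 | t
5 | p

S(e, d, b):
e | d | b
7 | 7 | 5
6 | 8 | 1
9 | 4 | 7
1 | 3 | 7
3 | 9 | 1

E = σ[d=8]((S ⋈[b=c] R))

σ filters on d, owned by the left side.
E' = (σ[d=8](S) ⋈[b=c] R)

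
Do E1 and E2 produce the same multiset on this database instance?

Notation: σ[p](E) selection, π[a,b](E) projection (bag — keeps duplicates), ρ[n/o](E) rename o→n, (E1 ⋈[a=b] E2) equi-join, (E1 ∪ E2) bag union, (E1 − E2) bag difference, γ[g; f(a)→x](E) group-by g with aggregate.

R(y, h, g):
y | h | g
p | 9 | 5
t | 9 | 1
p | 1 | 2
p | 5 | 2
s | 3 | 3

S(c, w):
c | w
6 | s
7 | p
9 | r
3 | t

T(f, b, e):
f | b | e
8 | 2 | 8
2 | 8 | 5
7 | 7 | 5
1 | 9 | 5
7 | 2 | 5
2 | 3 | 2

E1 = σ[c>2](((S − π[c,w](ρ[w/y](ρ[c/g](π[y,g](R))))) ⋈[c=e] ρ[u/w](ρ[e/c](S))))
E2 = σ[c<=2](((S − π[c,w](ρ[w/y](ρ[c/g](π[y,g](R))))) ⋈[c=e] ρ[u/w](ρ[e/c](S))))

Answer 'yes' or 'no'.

E1 row counts bottom-up:
  S → 4
  R → 5
  π[y,g](R) → 5
  ρ[c/g](π[y,g](R)) → 5
  ρ[w/y](ρ[c/g](π[y,g](R))) → 5
  π[c,w](ρ[w/y](ρ[c/g](π[y,g](R)))) → 5
  (S − π[c,w](ρ[w/y](ρ[c/g](π[y,g](R))))) → 4
  S → 4
  ρ[e/c](S) → 4
  ρ[u/w](ρ[e/c](S)) → 4
  ((S − π[c,w](ρ[w/y](ρ[c/g](π[y,g](R))))) ⋈[c=e] ρ[u/w](ρ[e/c](S))) → 4
  σ[c>2](((S − π[c,w](ρ[w/y](ρ[c/g](π[y,g](R))))) ⋈[c=e] ρ[u/w](ρ[e/c](S)))) → 4
E2 row counts bottom-up:
  S → 4
  R → 5
  π[y,g](R) → 5
  ρ[c/g](π[y,g](R)) → 5
  ρ[w/y](ρ[c/g](π[y,g](R))) → 5
  π[c,w](ρ[w/y](ρ[c/g](π[y,g](R)))) → 5
  (S − π[c,w](ρ[w/y](ρ[c/g](π[y,g](R))))) → 4
  S → 4
  ρ[e/c](S) → 4
  ρ[u/w](ρ[e/c](S)) → 4
  ((S − π[c,w](ρ[w/y](ρ[c/g](π[y,g](R))))) ⋈[c=e] ρ[u/w](ρ[e/c](S))) → 4
  σ[c<=2](((S − π[c,w](ρ[w/y](ρ[c/g](π[y,g](R))))) ⋈[c=e] ρ[u/w](ρ[e/c](S)))) → 0

E1 result:
c | w | e | u
3 | t | 3 | t
6 | s | 6 | s
7 | p | 7 | p
9 | r | 9 | r
E2 result:
c | w | e | u
(0 rows)
Witness: (9, 'r', 9, 'r') appears 1× in E1 but 0× in E2.

no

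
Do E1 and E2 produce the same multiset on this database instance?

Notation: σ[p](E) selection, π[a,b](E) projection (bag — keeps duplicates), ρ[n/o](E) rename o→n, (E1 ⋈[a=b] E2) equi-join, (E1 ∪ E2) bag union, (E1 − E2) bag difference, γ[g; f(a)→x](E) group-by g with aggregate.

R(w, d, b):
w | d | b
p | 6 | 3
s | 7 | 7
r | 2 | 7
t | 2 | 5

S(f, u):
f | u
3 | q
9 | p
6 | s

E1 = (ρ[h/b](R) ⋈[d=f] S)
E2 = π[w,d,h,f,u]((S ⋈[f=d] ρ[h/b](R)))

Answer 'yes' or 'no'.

E1 stepwise |·|:
  R → 4
  ρ[h/b](R) → 4
  S → 3
  (ρ[h/b](R) ⋈[d=f] S) → 1
E2 stepwise |·|:
  S → 3
  R → 4
  ρ[h/b](R) → 4
  (S ⋈[f=d] ρ[h/b](R)) → 1
  π[w,d,h,f,u]((S ⋈[f=d] ρ[h/b](R))) → 1

E1 and E2 produce the same multiset:
w | d | h | f | u
p | 6 | 3 | 6 | s

yes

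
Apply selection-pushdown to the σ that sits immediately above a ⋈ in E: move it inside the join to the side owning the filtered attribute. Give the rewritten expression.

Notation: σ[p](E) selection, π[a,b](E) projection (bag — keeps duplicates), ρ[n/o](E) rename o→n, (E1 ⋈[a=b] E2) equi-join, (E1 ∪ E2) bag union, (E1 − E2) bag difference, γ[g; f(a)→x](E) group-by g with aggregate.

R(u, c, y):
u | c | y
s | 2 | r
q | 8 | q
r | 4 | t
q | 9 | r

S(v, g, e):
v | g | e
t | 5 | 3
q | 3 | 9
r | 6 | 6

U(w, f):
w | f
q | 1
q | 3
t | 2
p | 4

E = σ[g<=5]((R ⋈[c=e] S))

σ filters on g, owned by the right side.
E' = (R ⋈[c=e] σ[g<=5](S))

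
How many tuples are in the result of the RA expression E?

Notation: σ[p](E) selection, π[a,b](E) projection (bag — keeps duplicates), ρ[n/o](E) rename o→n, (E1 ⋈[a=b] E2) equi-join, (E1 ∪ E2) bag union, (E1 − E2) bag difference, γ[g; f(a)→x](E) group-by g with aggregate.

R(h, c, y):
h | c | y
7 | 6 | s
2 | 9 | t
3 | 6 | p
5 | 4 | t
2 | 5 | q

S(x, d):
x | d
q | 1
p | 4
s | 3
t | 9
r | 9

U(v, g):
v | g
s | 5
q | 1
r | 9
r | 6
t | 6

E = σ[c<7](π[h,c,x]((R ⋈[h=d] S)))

Subexpression sizes:
  R → 5
  S → 5
  (R ⋈[h=d] S) → 1
  π[h,c,x]((R ⋈[h=d] S)) → 1
  σ[c<7](π[h,c,x]((R ⋈[h=d] S))) → 1

|E| = 1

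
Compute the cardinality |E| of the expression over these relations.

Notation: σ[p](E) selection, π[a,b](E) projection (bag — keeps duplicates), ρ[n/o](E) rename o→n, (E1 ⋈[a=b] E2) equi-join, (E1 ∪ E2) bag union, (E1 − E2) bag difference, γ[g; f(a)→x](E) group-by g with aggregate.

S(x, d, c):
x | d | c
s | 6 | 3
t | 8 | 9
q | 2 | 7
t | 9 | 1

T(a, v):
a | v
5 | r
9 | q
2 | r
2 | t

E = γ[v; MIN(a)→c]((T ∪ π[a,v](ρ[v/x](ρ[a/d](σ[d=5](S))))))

Row counts bottom-up:
  T → 4
  S → 4
  σ[d=5](S) → 0
  ρ[a/d](σ[d=5](S)) → 0
  ρ[v/x](ρ[a/d](σ[d=5](S))) → 0
  π[a,v](ρ[v/x](ρ[a/d](σ[d=5](S)))) → 0
  (T ∪ π[a,v](ρ[v/x](ρ[a/d](σ[d=5](S))))) → 4
  γ[v; MIN(a)→c]((T ∪ π[a,v](ρ[v/x](ρ[a/d](σ[d=5](S)))))) → 3

|E| = 3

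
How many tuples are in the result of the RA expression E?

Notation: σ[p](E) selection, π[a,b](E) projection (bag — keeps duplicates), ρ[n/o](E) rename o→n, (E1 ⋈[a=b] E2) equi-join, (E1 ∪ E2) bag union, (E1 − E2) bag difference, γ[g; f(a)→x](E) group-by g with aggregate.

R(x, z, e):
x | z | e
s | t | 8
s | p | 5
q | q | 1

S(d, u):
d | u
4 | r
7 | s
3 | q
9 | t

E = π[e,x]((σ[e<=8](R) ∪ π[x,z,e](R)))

Subexpression sizes:
  R → 3
  σ[e<=8](R) → 3
  R → 3
  π[x,z,e](R) → 3
  (σ[e<=8](R) ∪ π[x,z,e](R)) → 6
  π[e,x]((σ[e<=8](R) ∪ π[x,z,e](R))) → 6

|E| = 6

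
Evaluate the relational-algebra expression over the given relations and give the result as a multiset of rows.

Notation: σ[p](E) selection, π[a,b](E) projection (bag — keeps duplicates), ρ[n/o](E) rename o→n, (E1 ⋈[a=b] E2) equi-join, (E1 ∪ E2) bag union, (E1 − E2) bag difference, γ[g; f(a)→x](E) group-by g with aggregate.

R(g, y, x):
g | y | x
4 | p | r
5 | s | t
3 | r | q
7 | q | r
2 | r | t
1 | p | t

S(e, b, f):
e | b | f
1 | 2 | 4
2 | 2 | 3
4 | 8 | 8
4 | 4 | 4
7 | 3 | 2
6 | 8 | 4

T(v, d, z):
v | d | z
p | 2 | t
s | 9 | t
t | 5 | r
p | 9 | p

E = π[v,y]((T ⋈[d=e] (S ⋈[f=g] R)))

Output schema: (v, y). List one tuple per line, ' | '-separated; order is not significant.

Per-node cardinality:
  T → 4
  S → 6
  R → 6
  (S ⋈[f=g] R) → 5
  (T ⋈[d=e] (S ⋈[f=g] R)) → 1
  π[v,y]((T ⋈[d=e] (S ⋈[f=g] R))) → 1

== RESULT ==
v | y
p | r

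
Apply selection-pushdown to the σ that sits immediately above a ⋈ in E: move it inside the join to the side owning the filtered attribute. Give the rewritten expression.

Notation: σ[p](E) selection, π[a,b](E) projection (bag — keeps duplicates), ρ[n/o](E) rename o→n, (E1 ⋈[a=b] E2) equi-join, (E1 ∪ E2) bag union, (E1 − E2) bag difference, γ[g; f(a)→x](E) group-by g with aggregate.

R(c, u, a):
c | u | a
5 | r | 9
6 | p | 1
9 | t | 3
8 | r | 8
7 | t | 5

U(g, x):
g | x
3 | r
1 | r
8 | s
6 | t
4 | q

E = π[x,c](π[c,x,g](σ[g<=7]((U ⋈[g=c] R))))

σ filters on g, owned by the left side.
E' = π[x,c](π[c,x,g]((σ[g<=7](U) ⋈[g=c] R)))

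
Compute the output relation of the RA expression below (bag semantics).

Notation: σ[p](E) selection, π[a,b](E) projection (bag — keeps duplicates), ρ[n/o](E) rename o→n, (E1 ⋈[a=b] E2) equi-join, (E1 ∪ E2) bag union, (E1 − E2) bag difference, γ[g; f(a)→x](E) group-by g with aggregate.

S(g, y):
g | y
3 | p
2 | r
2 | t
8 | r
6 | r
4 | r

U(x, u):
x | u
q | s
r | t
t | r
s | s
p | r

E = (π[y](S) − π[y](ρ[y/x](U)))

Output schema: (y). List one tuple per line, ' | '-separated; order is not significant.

Per-node cardinality:
  S → 6
  π[y](S) → 6
  U → 5
  ρ[y/x](U) → 5
  π[y](ρ[y/x](U)) → 5
  (π[y](S) − π[y](ρ[y/x](U))) → 3

== RESULT ==
y
r
r
r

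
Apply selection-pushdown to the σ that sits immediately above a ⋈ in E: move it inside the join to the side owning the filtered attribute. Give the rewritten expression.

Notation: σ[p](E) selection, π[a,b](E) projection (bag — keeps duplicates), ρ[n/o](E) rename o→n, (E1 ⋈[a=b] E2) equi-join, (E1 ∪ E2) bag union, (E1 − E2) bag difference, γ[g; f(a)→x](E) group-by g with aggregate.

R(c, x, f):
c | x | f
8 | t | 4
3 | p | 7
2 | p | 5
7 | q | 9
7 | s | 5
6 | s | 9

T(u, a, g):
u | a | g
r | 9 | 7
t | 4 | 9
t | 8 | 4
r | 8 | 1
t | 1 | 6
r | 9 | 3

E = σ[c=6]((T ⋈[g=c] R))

σ filters on c, owned by the right side.
E' = (T ⋈[g=c] σ[c=6](R))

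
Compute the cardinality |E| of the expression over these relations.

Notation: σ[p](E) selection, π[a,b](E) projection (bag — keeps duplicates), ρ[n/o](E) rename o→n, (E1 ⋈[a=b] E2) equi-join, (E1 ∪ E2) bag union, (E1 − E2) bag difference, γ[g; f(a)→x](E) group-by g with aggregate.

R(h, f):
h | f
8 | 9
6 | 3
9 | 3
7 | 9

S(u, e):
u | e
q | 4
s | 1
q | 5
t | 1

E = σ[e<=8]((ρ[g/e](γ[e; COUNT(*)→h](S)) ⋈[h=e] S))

Row counts bottom-up:
  S → 4
  γ[e; COUNT(*)→h](S) → 3
  ρ[g/e](γ[e; COUNT(*)→h](S)) → 3
  S → 4
  (ρ[g/e](γ[e; COUNT(*)→h](S)) ⋈[h=e] S) → 4
  σ[e<=8]((ρ[g/e](γ[e; COUNT(*)→h](S)) ⋈[h=e] S)) → 4

|E| = 4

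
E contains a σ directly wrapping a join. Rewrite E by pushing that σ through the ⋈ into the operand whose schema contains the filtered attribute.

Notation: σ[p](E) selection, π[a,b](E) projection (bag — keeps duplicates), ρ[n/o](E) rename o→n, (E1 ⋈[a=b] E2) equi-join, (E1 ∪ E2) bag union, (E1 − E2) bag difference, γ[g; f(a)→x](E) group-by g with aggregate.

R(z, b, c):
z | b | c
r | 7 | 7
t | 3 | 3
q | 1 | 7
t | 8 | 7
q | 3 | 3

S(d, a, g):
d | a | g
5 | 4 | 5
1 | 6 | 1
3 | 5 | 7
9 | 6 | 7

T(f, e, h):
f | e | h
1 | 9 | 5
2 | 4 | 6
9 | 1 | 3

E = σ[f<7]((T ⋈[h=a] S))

σ filters on f, owned by the left side.
E' = (σ[f<7](T) ⋈[h=a] S)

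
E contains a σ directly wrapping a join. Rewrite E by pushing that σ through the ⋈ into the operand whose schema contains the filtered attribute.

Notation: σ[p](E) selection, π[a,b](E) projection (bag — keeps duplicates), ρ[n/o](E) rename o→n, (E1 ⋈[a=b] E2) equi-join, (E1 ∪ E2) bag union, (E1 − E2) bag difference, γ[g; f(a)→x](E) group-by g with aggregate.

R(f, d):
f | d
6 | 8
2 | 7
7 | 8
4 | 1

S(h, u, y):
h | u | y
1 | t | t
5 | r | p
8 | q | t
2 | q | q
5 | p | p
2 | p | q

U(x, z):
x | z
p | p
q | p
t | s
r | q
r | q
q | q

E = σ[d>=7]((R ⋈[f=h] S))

σ filters on d, owned by the left side.
E' = (σ[d>=7](R) ⋈[f=h] S)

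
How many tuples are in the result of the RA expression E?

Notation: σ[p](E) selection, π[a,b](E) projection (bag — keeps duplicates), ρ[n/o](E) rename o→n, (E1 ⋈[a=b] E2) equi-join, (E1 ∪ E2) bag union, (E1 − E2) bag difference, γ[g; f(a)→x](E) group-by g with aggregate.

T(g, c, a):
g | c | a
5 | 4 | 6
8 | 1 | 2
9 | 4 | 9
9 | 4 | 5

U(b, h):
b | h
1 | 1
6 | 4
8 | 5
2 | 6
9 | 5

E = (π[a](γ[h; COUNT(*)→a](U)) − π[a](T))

Stepwise |·|:
  U → 5
  γ[h; COUNT(*)→a](U) → 4
  π[a](γ[h; COUNT(*)→a](U)) → 4
  T → 4
  π[a](T) → 4
  (π[a](γ[h; COUNT(*)→a](U)) − π[a](T)) → 3

|E| = 3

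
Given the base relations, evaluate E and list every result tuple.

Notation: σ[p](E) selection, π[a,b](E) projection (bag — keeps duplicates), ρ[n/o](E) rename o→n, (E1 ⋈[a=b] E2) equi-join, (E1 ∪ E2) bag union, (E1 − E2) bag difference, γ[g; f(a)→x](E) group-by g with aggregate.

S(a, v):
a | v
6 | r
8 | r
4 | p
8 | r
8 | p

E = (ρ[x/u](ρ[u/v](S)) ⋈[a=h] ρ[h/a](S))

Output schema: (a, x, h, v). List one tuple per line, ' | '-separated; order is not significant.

Row counts bottom-up:
  S → 5
  ρ[u/v](S) → 5
  ρ[x/u](ρ[u/v](S)) → 5
  S → 5
  ρ[h/a](S) → 5
  (ρ[x/u](ρ[u/v](S)) ⋈[a=h] ρ[h/a](S)) → 11

== RESULT ==
a | x | h | v
4 | p | 4 | p
6 | r | 6 | r
8 | p | 8 | p
8 | p | 8 | r
8 | p | 8 | r
8 | r | 8 | p
8 | r | 8 | p
8 | r | 8 | r
8 | r | 8 | r
8 | r | 8 | r
8 | r | 8 | r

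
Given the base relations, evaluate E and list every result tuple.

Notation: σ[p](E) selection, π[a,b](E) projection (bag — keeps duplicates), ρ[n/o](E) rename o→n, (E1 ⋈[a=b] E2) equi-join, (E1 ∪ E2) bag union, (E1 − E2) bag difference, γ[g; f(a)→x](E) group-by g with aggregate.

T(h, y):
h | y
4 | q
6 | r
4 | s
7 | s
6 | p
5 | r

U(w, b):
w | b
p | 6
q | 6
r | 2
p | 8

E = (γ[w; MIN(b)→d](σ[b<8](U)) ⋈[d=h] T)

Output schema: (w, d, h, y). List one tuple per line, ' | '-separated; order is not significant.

Subexpression sizes:
  U → 4
  σ[b<8](U) → 3
  γ[w; MIN(b)→d](σ[b<8](U)) → 3
  T → 6
  (γ[w; MIN(b)→d](σ[b<8](U)) ⋈[d=h] T) → 4

== RESULT ==
w | d | h | y
p | 6 | 6 | p
p | 6 | 6 | r
q | 6 | 6 | p
q | 6 | 6 | r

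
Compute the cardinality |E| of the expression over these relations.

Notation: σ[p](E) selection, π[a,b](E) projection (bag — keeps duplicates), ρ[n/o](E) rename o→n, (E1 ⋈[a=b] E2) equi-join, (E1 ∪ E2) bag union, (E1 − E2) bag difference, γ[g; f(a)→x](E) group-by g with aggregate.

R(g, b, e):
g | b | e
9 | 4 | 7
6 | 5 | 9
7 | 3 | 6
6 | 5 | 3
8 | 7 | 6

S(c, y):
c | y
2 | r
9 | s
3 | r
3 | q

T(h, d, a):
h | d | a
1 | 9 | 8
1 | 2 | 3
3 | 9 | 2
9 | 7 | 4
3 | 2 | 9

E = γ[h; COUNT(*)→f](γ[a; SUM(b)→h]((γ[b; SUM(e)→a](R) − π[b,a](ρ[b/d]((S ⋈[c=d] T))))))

Row counts bottom-up:
  R → 5
  γ[b; SUM(e)→a](R) → 4
  S → 4
  T → 5
  (S ⋈[c=d] T) → 4
  ρ[b/d]((S ⋈[c=d] T)) → 4
  π[b,a](ρ[b/d]((S ⋈[c=d] T))) → 4
  (γ[b; SUM(e)→a](R) − π[b,a](ρ[b/d]((S ⋈[c=d] T)))) → 4
  γ[a; SUM(b)→h]((γ[b; SUM(e)→a](R) − π[b,a](ρ[b/d]((S ⋈[c=d] T))))) → 3
  γ[h; COUNT(*)→f](γ[a; SUM(b)→h]((γ[b; SUM(e)→a](R) − π[b,a](ρ[b/d]((S ⋈[c=d] T)))))) → 3

|E| = 3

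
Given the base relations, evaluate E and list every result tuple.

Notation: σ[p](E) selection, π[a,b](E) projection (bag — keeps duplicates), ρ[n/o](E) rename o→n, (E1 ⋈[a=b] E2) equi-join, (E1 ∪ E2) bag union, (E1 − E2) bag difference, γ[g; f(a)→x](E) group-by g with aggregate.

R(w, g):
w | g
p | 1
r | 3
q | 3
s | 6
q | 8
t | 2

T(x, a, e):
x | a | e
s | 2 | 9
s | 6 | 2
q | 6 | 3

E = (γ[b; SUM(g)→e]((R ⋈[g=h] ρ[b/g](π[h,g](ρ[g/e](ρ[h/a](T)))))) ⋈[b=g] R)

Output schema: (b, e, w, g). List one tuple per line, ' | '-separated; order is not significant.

Stepwise |·|:
  R → 6
  T → 3
  ρ[h/a](T) → 3
  ρ[g/e](ρ[h/a](T)) → 3
  π[h,g](ρ[g/e](ρ[h/a](T))) → 3
  ρ[b/g](π[h,g](ρ[g/e](ρ[h/a](T)))) → 3
  (R ⋈[g=h] ρ[b/g](π[h,g](ρ[g/e](ρ[h/a](T))))) → 3
  γ[b; SUM(g)→e]((R ⋈[g=h] ρ[b/g](π[h,g](ρ[g/e](ρ[h/a](T)))))) → 3
  R → 6
  (γ[b; SUM(g)→e]((R ⋈[g=h] ρ[b/g](π[h,g](ρ[g/e](ρ[h/a](T)))))) ⋈[b=g] R) → 3

== RESULT ==
b | e | w | g
2 | 6 | t | 2
3 | 6 | q | 3
3 | 6 | r | 3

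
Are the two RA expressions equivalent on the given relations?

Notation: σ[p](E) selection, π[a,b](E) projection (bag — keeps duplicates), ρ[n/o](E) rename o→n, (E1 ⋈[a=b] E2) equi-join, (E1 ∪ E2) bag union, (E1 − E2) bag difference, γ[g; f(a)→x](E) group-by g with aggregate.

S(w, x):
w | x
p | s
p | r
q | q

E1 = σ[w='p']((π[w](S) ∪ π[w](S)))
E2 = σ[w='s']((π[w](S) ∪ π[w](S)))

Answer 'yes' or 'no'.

E1 subexpression sizes:
  S → 3
  π[w](S) → 3
  S → 3
  π[w](S) → 3
  (π[w](S) ∪ π[w](S)) → 6
  σ[w='p']((π[w](S) ∪ π[w](S))) → 4
E2 subexpression sizes:
  S → 3
  π[w](S) → 3
  S → 3
  π[w](S) → 3
  (π[w](S) ∪ π[w](S)) → 6
  σ[w='s']((π[w](S) ∪ π[w](S))) → 0

E1 result:
w
p
p
p
p
E2 result:
w
(0 rows)
Witness: ('p',) appears 4× in E1 but 0× in E2.

no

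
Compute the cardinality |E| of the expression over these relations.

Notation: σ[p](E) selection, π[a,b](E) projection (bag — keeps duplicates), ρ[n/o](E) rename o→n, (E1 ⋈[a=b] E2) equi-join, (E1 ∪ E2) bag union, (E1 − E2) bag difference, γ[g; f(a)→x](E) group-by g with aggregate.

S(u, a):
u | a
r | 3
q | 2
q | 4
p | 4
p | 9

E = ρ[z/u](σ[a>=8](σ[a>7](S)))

Row counts bottom-up:
  S → 5
  σ[a>7](S) → 1
  σ[a>=8](σ[a>7](S)) → 1
  ρ[z/u](σ[a>=8](σ[a>7](S))) → 1

|E| = 1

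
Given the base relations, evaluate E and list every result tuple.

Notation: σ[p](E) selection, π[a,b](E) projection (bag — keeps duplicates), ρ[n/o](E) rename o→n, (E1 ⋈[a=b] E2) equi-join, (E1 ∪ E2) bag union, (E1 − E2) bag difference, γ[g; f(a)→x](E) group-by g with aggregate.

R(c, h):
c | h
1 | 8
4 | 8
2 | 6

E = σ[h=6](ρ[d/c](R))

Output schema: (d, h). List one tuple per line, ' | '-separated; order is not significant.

Row counts bottom-up:
  R → 3
  ρ[d/c](R) → 3
  σ[h=6](ρ[d/c](R)) → 1

== RESULT ==
d | h
2 | 6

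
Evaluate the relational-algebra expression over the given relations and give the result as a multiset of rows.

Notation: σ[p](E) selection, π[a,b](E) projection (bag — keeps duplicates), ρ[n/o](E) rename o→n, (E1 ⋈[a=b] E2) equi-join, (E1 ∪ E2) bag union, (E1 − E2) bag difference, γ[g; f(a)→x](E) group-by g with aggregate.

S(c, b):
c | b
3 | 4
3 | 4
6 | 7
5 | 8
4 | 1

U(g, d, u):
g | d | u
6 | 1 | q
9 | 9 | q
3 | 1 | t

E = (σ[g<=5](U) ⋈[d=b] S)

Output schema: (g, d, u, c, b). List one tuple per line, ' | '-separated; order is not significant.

Row counts bottom-up:
  U → 3
  σ[g<=5](U) → 1
  S → 5
  (σ[g<=5](U) ⋈[d=b] S) → 1

== RESULT ==
g | d | u | c | b
3 | 1 | t | 4 | 1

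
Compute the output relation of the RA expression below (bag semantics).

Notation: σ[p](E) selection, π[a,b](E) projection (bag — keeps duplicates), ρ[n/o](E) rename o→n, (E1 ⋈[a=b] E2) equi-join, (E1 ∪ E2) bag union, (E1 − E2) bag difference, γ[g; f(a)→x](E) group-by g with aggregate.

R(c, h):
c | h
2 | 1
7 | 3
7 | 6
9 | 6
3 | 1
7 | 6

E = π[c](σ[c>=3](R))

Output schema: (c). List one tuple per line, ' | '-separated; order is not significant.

Per-node cardinality:
  R → 6
  σ[c>=3](R) → 5
  π[c](σ[c>=3](R)) → 5

== RESULT ==
c
3
7
7
7
9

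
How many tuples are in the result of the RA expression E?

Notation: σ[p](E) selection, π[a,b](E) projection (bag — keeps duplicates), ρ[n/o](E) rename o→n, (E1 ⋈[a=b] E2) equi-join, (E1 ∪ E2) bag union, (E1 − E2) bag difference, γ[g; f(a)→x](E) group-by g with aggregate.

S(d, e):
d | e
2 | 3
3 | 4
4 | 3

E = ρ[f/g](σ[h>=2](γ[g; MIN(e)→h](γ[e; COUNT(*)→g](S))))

Subexpression sizes:
  S → 3
  γ[e; COUNT(*)→g](S) → 2
  γ[g; MIN(e)→h](γ[e; COUNT(*)→g](S)) → 2
  σ[h>=2](γ[g; MIN(e)→h](γ[e; COUNT(*)→g](S))) → 2
  ρ[f/g](σ[h>=2](γ[g; MIN(e)→h](γ[e; COUNT(*)→g](S)))) → 2

|E| = 2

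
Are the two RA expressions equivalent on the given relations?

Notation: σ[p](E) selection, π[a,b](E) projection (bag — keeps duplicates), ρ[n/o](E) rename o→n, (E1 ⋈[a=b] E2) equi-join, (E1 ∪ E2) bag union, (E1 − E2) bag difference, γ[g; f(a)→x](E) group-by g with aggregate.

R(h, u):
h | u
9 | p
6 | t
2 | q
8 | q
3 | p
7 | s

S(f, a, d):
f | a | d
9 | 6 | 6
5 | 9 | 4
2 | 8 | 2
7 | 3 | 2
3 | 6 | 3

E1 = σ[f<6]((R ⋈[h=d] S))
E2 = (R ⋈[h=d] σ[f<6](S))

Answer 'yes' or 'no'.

E1 per-node cardinality:
  R → 6
  S → 5
  (R ⋈[h=d] S) → 4
  σ[f<6]((R ⋈[h=d] S)) → 2
E2 per-node cardinality:
  R → 6
  S → 5
  σ[f<6](S) → 3
  (R ⋈[h=d] σ[f<6](S)) → 2

E1 and E2 produce the same multiset:
h | u | f | a | d
2 | q | 2 | 8 | 2
3 | p | 3 | 6 | 3

yes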